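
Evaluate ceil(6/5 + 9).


6/5 = 1.2
1.2 + 9 = 10.2
ceil(10.2) = 11

11


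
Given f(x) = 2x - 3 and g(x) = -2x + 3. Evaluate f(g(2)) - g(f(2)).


f(g(2)) = -5
g(f(2)) = 1
Difference = -6

-6


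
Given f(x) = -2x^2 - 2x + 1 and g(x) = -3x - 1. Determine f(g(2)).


-83


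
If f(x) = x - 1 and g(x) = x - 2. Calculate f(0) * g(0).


f(0) = -1
g(0) = -2
Product = 2

2


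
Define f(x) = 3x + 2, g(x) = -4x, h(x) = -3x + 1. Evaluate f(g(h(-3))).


h(-3) = 10
g(10) = -40
f(-40) = -118

-118


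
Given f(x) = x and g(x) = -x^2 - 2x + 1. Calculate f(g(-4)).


g(-4) = -7
f(-7) = -7

-7


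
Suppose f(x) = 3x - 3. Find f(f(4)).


24


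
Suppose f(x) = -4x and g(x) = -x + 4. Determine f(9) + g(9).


f(9) = -36
g(9) = -5
Sum = -41

-41


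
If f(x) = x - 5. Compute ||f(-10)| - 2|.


f(-10) = -15
|-15| = 15
|15 - 2| = 13

13


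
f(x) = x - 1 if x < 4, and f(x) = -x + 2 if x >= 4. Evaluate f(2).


1


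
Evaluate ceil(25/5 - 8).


25/5 = 5
5 - 8 = -3
ceil(-3) = -3

-3


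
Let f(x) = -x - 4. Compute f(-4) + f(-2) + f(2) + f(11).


f(-4) = 0
f(-2) = -2
f(2) = -6
f(11) = -15
Sum = -23

-23


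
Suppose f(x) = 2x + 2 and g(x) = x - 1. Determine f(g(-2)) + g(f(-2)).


f(g(-2)) = -4
g(f(-2)) = -3
Sum = -7

-7


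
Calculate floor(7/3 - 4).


7/3 = 2.3333
2.3333 - 4 = -1.6667
floor(-1.6667) = -2

-2


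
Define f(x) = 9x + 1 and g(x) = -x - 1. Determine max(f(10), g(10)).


91


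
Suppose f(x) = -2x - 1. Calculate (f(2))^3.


f(2) = -5
(-5)^3 = -125

-125


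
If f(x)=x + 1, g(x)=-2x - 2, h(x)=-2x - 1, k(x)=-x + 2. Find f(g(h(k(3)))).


k(3) = -1
h(-1) = 1
g(1) = -4
f(-4) = -3

-3


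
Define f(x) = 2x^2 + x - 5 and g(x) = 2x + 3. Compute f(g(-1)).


-2


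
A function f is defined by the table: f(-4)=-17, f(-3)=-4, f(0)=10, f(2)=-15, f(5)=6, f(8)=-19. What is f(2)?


Reading from the table at x = 2

-15


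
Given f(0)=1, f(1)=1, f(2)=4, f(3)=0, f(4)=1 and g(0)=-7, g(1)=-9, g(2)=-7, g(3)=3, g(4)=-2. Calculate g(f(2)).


-2


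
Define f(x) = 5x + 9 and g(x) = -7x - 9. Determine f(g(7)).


g(7) = -58
f(-58) = -281

-281


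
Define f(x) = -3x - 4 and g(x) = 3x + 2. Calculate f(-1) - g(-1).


f(-1) = -1
g(-1) = -1
Difference = 0

0


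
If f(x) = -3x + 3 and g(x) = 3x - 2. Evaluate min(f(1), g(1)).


f(1) = 0
g(1) = 1
min = 0

0


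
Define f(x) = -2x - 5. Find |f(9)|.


f(9) = -23
|-23| = 23

23


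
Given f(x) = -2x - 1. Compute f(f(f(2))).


f(2) = -5
f(-5) = 9
f(9) = -19

-19


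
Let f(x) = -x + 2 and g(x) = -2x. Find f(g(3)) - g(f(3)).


6


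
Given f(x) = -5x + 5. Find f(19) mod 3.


f(19) = -90
-90 mod 3 = 0

0


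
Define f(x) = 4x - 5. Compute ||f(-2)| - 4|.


f(-2) = -13
|-13| = 13
|13 - 4| = 9

9


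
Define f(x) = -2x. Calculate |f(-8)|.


f(-8) = 16
|16| = 16

16


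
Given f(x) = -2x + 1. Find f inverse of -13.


7


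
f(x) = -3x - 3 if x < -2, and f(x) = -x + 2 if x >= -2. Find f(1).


1 satisfies x >= -2
f(1) = 1

1


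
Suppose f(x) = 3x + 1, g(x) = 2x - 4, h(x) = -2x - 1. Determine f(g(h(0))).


h(0) = -1
g(-1) = -6
f(-6) = -17

-17


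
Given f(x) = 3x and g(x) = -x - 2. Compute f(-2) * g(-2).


f(-2) = -6
g(-2) = 0
Product = 0

0


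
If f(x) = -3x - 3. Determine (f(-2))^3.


f(-2) = 3
(3)^3 = 27

27


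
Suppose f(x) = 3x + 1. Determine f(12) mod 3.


f(12) = 37
37 mod 3 = 1

1


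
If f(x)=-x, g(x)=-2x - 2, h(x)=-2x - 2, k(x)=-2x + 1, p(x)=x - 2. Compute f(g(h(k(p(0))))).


p(0) = -2
k(-2) = 5
h(5) = -12
g(-12) = 22
f(22) = -22

-22


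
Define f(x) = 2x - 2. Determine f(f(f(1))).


f(1) = 0
f(0) = -2
f(-2) = -6

-6


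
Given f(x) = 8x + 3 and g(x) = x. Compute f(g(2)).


19


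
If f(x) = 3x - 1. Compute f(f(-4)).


f(-4) = -13
f(-13) = -40

-40


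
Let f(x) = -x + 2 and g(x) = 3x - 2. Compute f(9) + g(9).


f(9) = -7
g(9) = 25
Sum = 18

18


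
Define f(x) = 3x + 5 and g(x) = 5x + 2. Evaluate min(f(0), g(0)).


f(0) = 5
g(0) = 2
min = 2

2


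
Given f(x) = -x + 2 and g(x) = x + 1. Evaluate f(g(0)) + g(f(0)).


4


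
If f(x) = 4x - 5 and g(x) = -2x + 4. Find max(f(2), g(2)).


f(2) = 3
g(2) = 0
max = 3

3


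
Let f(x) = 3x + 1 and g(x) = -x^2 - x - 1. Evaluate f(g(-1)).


g(-1) = -1
f(-1) = -2

-2


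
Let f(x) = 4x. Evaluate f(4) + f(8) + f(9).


f(4) = 16
f(8) = 32
f(9) = 36
Sum = 84

84


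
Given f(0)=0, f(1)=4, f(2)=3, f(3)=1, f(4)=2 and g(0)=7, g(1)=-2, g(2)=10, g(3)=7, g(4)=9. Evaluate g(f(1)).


f(1) = 4
g(4) = 9

9


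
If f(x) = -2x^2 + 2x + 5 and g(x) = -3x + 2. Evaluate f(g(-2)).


-107


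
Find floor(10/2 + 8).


10/2 = 5
5 + 8 = 13
floor(13) = 13

13


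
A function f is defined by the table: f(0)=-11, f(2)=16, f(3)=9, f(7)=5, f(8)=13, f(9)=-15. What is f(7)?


Reading from the table at x = 7

5


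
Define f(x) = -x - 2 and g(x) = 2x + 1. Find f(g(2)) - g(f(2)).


0


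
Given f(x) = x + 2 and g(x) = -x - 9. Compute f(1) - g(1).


f(1) = 3
g(1) = -10
Difference = 13

13


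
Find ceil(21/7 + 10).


21/7 = 3
3 + 10 = 13
ceil(13) = 13

13


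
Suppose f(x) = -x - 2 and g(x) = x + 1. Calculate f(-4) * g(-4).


f(-4) = 2
g(-4) = -3
Product = -6

-6


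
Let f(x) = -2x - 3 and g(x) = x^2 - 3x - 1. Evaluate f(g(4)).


g(4) = 3
f(3) = -9

-9


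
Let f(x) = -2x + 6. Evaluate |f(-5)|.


f(-5) = 16
|16| = 16

16


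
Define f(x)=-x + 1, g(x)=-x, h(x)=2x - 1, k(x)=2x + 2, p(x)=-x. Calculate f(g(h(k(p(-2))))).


p(-2) = 2
k(2) = 6
h(6) = 11
g(11) = -11
f(-11) = 12

12


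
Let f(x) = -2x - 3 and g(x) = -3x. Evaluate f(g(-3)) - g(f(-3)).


f(g(-3)) = -21
g(f(-3)) = -9
Difference = -12

-12


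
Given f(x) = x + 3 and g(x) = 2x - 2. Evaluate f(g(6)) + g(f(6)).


f(g(6)) = 13
g(f(6)) = 16
Sum = 29

29


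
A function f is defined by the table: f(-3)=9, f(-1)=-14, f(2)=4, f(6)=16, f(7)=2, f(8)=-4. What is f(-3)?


Reading from the table at x = -3

9


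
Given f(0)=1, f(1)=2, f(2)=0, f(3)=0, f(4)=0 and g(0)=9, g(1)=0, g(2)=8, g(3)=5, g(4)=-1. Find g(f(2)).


f(2) = 0
g(0) = 9

9


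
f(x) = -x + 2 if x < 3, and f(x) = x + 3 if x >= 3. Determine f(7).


7 satisfies x >= 3
f(7) = 10

10


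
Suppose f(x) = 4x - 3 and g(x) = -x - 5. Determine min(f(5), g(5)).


f(5) = 17
g(5) = -10
min = -10

-10


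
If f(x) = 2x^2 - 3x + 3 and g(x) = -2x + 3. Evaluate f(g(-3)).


g(-3) = 9
f(9) = 2*(9)^2 - 3*(9) + 3 = 138

138


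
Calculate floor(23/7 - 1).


2


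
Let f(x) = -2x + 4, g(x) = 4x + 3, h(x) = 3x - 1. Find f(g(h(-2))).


54


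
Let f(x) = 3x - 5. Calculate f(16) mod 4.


3


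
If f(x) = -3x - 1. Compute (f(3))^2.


f(3) = -10
(-10)^2 = 100

100


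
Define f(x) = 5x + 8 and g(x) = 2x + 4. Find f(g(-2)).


g(-2) = 0
f(0) = 8

8


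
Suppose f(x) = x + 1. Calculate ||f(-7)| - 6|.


f(-7) = -6
|-6| = 6
|6 - 6| = 0

0


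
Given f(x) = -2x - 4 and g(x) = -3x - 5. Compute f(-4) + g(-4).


f(-4) = 4
g(-4) = 7
Sum = 11

11


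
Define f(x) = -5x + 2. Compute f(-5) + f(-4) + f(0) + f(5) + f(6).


f(-5) = 27
f(-4) = 22
f(0) = 2
f(5) = -23
f(6) = -28
Sum = 0

0


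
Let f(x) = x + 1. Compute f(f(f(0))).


f(0) = 1
f(1) = 2
f(2) = 3

3


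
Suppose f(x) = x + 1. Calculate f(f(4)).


6


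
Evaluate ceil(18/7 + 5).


8


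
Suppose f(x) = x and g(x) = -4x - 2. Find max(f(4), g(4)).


4


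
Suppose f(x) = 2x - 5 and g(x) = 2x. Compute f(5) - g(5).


-5


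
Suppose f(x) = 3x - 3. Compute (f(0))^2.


f(0) = -3
(-3)^2 = 9

9


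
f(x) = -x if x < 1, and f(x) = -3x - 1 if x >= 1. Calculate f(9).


9 satisfies x >= 1
f(9) = -28

-28


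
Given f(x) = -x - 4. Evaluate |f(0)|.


4


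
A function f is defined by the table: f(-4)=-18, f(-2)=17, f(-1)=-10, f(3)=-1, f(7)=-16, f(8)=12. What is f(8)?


Reading from the table at x = 8

12


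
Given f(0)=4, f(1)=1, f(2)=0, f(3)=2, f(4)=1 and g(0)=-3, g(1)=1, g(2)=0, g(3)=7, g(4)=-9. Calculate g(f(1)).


f(1) = 1
g(1) = 1

1


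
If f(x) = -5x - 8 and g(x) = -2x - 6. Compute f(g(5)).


g(5) = -16
f(-16) = 72

72


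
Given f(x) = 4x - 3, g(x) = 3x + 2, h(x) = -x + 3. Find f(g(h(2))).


h(2) = 1
g(1) = 5
f(5) = 17

17


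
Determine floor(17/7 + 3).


17/7 = 2.4286
2.4286 + 3 = 5.4286
floor(5.4286) = 5

5


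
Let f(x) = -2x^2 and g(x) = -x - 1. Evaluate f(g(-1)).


g(-1) = 0
f(0) = (-2)*(0)^2 = 0

0


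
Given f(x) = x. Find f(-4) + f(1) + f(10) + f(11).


18


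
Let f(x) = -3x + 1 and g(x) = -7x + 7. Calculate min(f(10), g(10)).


f(10) = -29
g(10) = -63
min = -63

-63


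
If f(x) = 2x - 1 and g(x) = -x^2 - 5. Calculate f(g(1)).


-13


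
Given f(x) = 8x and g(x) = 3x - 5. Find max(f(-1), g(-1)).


f(-1) = -8
g(-1) = -8
max = -8

-8


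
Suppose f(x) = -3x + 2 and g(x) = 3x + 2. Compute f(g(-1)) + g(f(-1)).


f(g(-1)) = 5
g(f(-1)) = 17
Sum = 22

22


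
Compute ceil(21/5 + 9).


21/5 = 4.2
4.2 + 9 = 13.2
ceil(13.2) = 14

14


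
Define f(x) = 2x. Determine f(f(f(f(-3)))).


-48


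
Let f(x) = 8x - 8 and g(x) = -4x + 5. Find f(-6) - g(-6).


f(-6) = -56
g(-6) = 29
Difference = -85

-85


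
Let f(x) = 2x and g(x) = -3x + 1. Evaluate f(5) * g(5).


f(5) = 10
g(5) = -14
Product = -140

-140


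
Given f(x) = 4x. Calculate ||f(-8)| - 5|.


27


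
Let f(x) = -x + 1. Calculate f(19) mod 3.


f(19) = -18
-18 mod 3 = 0

0


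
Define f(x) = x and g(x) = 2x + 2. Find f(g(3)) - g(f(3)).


f(g(3)) = 8
g(f(3)) = 8
Difference = 0

0


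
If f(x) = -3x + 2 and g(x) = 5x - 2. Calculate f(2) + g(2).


f(2) = -4
g(2) = 8
Sum = 4

4


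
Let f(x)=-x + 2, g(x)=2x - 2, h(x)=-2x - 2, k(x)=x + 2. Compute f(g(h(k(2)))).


k(2) = 4
h(4) = -10
g(-10) = -22
f(-22) = 24

24


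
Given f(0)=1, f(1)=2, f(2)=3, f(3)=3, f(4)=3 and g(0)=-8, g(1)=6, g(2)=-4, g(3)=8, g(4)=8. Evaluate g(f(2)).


8


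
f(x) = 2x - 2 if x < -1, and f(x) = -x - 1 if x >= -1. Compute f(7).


7 satisfies x >= -1
f(7) = -8

-8


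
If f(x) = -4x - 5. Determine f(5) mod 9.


f(5) = -25
-25 mod 9 = 2

2


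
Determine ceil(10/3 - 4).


10/3 = 3.3333
3.3333 - 4 = -0.6667
ceil(-0.6667) = 0

0


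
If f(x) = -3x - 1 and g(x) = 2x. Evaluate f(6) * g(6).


-228


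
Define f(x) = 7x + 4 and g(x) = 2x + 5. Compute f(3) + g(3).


f(3) = 25
g(3) = 11
Sum = 36

36


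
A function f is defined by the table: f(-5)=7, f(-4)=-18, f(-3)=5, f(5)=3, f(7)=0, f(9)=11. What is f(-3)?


5


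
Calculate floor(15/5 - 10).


15/5 = 3
3 - 10 = -7
floor(-7) = -7

-7


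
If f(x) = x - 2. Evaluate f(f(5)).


f(5) = 3
f(3) = 1

1


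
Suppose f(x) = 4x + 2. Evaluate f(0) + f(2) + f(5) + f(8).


f(0) = 2
f(2) = 10
f(5) = 22
f(8) = 34
Sum = 68

68


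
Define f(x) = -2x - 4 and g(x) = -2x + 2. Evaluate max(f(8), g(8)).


f(8) = -20
g(8) = -14
max = -14

-14


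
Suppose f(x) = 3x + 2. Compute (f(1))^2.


f(1) = 5
(5)^2 = 25

25


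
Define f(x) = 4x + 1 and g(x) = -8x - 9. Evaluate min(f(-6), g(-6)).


f(-6) = -23
g(-6) = 39
min = -23

-23


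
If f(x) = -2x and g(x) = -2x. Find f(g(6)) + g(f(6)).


48


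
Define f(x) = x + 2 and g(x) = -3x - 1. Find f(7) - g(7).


f(7) = 9
g(7) = -22
Difference = 31

31


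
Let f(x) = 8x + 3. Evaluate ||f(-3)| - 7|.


f(-3) = -21
|-21| = 21
|21 - 7| = 14

14


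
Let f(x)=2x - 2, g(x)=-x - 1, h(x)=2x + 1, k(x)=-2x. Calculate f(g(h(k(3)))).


k(3) = -6
h(-6) = -11
g(-11) = 10
f(10) = 18

18


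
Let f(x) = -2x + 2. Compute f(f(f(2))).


f(2) = -2
f(-2) = 6
f(6) = -10

-10


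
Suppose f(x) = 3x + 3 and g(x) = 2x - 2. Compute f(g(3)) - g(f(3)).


-7


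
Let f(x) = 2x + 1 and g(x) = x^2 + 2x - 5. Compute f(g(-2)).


g(-2) = -5
f(-5) = -9

-9


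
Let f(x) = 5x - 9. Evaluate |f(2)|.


f(2) = 1
|1| = 1

1


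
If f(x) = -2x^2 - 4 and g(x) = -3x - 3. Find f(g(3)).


g(3) = -12
f(-12) = (-2)*(-12)^2 - 4 = -292

-292


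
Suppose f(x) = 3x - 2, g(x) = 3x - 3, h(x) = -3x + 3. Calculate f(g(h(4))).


-92


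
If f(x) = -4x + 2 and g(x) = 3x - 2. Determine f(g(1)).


g(1) = 1
f(1) = -2

-2


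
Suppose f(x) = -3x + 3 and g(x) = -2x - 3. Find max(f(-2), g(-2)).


f(-2) = 9
g(-2) = 1
max = 9

9


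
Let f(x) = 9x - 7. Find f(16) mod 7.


f(16) = 137
137 mod 7 = 4

4


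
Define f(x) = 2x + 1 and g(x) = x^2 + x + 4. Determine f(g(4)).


g(4) = 24
f(24) = 49

49


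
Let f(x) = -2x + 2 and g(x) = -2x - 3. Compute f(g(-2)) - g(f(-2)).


f(g(-2)) = 0
g(f(-2)) = -15
Difference = 15

15


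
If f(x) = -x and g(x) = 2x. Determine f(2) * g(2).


-8


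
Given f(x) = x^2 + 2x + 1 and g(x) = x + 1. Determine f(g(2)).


16


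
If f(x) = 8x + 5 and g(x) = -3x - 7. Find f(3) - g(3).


45


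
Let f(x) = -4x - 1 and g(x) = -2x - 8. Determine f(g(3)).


55


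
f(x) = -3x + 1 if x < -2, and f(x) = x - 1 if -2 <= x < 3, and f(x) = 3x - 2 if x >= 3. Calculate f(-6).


-6 satisfies x < -2
f(-6) = 19

19


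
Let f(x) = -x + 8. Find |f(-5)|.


f(-5) = 13
|13| = 13

13


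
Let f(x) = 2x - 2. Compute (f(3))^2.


f(3) = 4
(4)^2 = 16

16


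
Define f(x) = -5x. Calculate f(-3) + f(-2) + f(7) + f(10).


f(-3) = 15
f(-2) = 10
f(7) = -35
f(10) = -50
Sum = -60

-60


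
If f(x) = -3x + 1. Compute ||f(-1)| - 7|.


f(-1) = 4
|4| = 4
|4 - 7| = 3

3


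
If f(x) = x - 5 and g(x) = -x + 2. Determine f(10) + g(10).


f(10) = 5
g(10) = -8
Sum = -3

-3


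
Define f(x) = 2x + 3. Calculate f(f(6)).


f(6) = 15
f(15) = 33

33


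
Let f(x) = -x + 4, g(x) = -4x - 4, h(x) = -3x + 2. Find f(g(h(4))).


-32


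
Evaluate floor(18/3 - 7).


18/3 = 6
6 - 7 = -1
floor(-1) = -1

-1


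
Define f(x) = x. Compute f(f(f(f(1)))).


f(1) = 1
f(1) = 1
f(1) = 1
f(1) = 1

1


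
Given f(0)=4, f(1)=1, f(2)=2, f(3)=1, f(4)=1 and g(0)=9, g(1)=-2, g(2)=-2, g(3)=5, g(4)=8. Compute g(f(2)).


f(2) = 2
g(2) = -2

-2


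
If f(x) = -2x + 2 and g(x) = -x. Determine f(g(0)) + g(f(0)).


f(g(0)) = 2
g(f(0)) = -2
Sum = 0

0


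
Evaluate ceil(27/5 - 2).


27/5 = 5.4
5.4 - 2 = 3.4
ceil(3.4) = 4

4


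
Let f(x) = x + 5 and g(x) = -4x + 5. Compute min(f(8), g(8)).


-27


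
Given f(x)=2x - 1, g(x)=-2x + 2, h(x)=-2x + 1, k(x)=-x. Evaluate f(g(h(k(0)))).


k(0) = 0
h(0) = 1
g(1) = 0
f(0) = -1

-1


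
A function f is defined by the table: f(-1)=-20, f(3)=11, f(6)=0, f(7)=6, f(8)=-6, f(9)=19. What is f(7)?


6


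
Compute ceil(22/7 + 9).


22/7 = 3.1429
3.1429 + 9 = 12.1429
ceil(12.1429) = 13

13


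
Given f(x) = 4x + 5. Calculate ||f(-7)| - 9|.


14


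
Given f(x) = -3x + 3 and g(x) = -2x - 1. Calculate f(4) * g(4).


f(4) = -9
g(4) = -9
Product = 81

81


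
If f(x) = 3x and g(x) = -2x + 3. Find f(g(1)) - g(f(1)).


f(g(1)) = 3
g(f(1)) = -3
Difference = 6

6


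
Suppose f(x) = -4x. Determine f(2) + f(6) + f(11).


f(2) = -8
f(6) = -24
f(11) = -44
Sum = -76

-76


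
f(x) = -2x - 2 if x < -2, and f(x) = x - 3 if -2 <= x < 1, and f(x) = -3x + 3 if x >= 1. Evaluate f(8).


8 satisfies x >= 1
f(8) = -21

-21


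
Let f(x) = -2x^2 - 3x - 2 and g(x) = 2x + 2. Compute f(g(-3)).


g(-3) = -4
f(-4) = (-2)*(-4)^2 - 3*(-4) - 2 = -22

-22


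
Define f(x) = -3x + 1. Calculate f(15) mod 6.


f(15) = -44
-44 mod 6 = 4

4


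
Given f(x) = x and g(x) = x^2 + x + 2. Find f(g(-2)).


g(-2) = 4
f(4) = 4

4


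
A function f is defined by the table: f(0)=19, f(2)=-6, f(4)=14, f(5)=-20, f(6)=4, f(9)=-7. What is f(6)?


Reading from the table at x = 6

4


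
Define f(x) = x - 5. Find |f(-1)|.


f(-1) = -6
|-6| = 6

6


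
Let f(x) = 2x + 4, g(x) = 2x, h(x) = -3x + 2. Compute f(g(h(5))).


h(5) = -13
g(-13) = -26
f(-26) = -48

-48


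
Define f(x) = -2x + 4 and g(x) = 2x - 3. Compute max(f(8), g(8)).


f(8) = -12
g(8) = 13
max = 13

13


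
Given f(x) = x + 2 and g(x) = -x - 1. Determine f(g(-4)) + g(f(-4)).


f(g(-4)) = 5
g(f(-4)) = 1
Sum = 6

6


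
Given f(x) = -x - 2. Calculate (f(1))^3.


-27


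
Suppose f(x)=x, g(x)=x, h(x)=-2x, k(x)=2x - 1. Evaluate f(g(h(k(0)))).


k(0) = -1
h(-1) = 2
g(2) = 2
f(2) = 2

2


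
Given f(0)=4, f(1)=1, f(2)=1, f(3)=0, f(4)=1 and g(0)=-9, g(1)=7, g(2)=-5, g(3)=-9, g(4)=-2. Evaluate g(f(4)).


f(4) = 1
g(1) = 7

7


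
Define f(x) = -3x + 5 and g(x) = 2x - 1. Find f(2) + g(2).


f(2) = -1
g(2) = 3
Sum = 2

2


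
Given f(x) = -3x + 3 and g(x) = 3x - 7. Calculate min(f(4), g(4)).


f(4) = -9
g(4) = 5
min = -9

-9


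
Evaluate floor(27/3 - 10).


27/3 = 9
9 - 10 = -1
floor(-1) = -1

-1


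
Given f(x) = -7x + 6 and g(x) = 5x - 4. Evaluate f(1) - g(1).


f(1) = -1
g(1) = 1
Difference = -2

-2


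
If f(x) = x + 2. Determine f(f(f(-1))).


f(-1) = 1
f(1) = 3
f(3) = 5

5


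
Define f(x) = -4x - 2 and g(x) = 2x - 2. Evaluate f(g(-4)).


g(-4) = -10
f(-10) = 38

38


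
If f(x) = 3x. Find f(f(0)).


f(0) = 0
f(0) = 0

0


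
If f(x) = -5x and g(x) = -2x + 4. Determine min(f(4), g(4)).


f(4) = -20
g(4) = -4
min = -20

-20


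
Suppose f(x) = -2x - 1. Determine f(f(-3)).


f(-3) = 5
f(5) = -11

-11


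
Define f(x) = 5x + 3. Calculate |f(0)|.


f(0) = 3
|3| = 3

3


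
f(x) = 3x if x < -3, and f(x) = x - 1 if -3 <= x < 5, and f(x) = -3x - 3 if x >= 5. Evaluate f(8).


8 satisfies x >= 5
f(8) = -27

-27


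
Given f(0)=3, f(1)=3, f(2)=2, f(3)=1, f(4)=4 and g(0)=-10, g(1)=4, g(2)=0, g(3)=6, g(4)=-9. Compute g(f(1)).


f(1) = 3
g(3) = 6

6


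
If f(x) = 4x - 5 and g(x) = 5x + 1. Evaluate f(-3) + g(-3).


f(-3) = -17
g(-3) = -14
Sum = -31

-31


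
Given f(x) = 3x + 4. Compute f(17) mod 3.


f(17) = 55
55 mod 3 = 1

1


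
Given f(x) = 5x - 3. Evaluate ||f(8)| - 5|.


32


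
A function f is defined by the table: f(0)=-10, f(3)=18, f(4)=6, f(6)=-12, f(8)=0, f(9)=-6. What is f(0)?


Reading from the table at x = 0

-10


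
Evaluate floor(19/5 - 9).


19/5 = 3.8
3.8 - 9 = -5.2
floor(-5.2) = -6

-6


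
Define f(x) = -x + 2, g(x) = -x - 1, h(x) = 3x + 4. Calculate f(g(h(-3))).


-2


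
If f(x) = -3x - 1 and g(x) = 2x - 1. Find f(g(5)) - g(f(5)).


f(g(5)) = -28
g(f(5)) = -33
Difference = 5

5


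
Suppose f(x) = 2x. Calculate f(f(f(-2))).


-16


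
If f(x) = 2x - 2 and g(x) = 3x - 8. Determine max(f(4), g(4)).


6


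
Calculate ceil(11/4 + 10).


13


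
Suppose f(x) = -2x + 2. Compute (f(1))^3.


0


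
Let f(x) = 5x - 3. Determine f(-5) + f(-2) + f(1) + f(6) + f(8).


f(-5) = -28
f(-2) = -13
f(1) = 2
f(6) = 27
f(8) = 37
Sum = 25

25


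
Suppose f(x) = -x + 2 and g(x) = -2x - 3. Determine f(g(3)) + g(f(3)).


f(g(3)) = 11
g(f(3)) = -1
Sum = 10

10


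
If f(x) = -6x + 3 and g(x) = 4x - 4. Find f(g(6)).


-117


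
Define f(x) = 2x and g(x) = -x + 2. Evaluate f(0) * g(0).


0


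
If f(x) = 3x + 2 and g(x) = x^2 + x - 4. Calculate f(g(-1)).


g(-1) = -4
f(-4) = -10

-10


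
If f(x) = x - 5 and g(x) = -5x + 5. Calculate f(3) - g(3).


f(3) = -2
g(3) = -10
Difference = 8

8


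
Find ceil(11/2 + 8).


14


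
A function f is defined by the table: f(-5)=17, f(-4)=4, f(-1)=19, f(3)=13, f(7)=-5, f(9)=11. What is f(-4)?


Reading from the table at x = -4

4


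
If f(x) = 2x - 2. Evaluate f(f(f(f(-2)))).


f(-2) = -6
f(-6) = -14
f(-14) = -30
f(-30) = -62

-62


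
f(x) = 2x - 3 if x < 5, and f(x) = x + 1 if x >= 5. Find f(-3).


-3 satisfies x < 5
f(-3) = -9

-9


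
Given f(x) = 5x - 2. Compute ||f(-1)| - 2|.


5


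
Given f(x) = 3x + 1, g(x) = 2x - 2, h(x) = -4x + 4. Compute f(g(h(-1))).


h(-1) = 8
g(8) = 14
f(14) = 43

43


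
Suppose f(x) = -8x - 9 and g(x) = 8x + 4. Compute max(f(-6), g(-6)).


39


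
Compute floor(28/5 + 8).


28/5 = 5.6
5.6 + 8 = 13.6
floor(13.6) = 13

13


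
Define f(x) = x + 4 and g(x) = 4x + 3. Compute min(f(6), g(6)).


10


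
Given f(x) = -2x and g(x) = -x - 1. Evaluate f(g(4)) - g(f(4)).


f(g(4)) = 10
g(f(4)) = 7
Difference = 3

3


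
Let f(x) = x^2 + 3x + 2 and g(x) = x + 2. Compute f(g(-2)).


g(-2) = 0
f(0) = 1*(0)^2 + 3*(0) + 2 = 2

2


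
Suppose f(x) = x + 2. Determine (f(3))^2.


f(3) = 5
(5)^2 = 25

25


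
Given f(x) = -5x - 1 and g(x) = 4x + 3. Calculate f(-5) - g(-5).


f(-5) = 24
g(-5) = -17
Difference = 41

41


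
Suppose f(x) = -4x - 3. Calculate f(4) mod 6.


f(4) = -19
-19 mod 6 = 5

5


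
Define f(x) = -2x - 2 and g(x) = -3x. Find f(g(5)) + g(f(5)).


f(g(5)) = 28
g(f(5)) = 36
Sum = 64

64


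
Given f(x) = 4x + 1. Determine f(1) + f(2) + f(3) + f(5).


f(1) = 5
f(2) = 9
f(3) = 13
f(5) = 21
Sum = 48

48


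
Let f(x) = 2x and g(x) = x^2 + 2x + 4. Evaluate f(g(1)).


g(1) = 7
f(7) = 14

14


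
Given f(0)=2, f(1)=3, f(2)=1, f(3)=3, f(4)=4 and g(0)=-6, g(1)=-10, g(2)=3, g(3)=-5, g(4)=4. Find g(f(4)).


f(4) = 4
g(4) = 4

4


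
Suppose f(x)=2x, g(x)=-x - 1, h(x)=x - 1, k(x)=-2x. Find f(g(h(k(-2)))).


k(-2) = 4
h(4) = 3
g(3) = -4
f(-4) = -8

-8


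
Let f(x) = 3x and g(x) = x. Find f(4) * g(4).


f(4) = 12
g(4) = 4
Product = 48

48


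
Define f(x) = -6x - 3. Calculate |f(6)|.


f(6) = -39
|-39| = 39

39


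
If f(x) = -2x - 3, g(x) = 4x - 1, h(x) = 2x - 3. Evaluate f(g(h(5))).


h(5) = 7
g(7) = 27
f(27) = -57

-57


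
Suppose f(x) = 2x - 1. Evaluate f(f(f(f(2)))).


17


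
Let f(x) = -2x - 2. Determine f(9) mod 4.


f(9) = -20
-20 mod 4 = 0

0


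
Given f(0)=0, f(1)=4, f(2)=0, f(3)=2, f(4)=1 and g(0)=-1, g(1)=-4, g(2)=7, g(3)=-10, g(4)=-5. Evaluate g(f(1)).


f(1) = 4
g(4) = -5

-5


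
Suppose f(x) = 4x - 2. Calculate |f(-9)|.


f(-9) = -38
|-38| = 38

38


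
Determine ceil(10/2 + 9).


10/2 = 5
5 + 9 = 14
ceil(14) = 14

14


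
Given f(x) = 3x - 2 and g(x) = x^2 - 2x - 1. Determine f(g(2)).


g(2) = -1
f(-1) = -5

-5


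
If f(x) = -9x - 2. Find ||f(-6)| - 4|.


f(-6) = 52
|52| = 52
|52 - 4| = 48

48


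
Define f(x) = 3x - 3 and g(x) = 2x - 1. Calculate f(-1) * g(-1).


f(-1) = -6
g(-1) = -3
Product = 18

18


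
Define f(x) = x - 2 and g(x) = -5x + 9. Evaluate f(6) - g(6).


f(6) = 4
g(6) = -21
Difference = 25

25


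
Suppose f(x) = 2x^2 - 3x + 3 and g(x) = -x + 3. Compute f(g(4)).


g(4) = -1
f(-1) = 2*(-1)^2 - 3*(-1) + 3 = 8

8


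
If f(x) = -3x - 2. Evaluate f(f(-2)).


-14


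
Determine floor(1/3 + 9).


1/3 = 0.3333
0.3333 + 9 = 9.3333
floor(9.3333) = 9

9


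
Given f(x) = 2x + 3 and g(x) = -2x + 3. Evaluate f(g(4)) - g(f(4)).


f(g(4)) = -7
g(f(4)) = -19
Difference = 12

12


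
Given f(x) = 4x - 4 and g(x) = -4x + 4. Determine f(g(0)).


12


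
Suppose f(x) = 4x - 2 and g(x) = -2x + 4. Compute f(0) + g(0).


f(0) = -2
g(0) = 4
Sum = 2

2


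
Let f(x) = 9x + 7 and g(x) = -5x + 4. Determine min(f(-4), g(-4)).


f(-4) = -29
g(-4) = 24
min = -29

-29


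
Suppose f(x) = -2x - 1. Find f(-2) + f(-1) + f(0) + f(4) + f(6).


f(-2) = 3
f(-1) = 1
f(0) = -1
f(4) = -9
f(6) = -13
Sum = -19

-19


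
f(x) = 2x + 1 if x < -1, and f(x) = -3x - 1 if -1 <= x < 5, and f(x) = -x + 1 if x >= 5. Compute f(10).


10 satisfies x >= 5
f(10) = -9

-9


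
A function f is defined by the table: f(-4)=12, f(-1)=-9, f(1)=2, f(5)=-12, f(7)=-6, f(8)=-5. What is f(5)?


Reading from the table at x = 5

-12


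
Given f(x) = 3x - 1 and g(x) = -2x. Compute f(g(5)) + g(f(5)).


f(g(5)) = -31
g(f(5)) = -28
Sum = -59

-59


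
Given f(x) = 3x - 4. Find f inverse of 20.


Solve 3x - 4 = 20
x = (20 + 4) / 3 = 8

8


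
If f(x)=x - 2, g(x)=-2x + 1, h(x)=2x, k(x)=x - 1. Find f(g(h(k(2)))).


k(2) = 1
h(1) = 2
g(2) = -3
f(-3) = -5

-5


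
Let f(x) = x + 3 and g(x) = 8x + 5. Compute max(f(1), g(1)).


13


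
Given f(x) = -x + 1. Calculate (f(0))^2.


1


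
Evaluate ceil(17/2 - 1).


8


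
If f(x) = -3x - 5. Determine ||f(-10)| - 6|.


f(-10) = 25
|25| = 25
|25 - 6| = 19

19


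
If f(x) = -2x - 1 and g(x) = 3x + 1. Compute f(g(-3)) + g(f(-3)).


f(g(-3)) = 15
g(f(-3)) = 16
Sum = 31

31


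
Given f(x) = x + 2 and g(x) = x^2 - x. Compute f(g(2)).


g(2) = 2
f(2) = 4

4


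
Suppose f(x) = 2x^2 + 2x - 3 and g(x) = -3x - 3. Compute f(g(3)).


g(3) = -12
f(-12) = 2*(-12)^2 + 2*(-12) - 3 = 261

261


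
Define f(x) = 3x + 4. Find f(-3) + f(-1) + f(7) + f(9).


f(-3) = -5
f(-1) = 1
f(7) = 25
f(9) = 31
Sum = 52

52


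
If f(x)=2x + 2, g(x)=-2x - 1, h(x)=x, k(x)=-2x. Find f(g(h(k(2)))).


k(2) = -4
h(-4) = -4
g(-4) = 7
f(7) = 16

16


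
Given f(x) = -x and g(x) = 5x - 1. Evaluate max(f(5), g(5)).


f(5) = -5
g(5) = 24
max = 24

24


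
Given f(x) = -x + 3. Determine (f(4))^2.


1


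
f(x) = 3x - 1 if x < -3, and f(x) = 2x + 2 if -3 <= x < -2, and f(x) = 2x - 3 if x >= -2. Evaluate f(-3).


-3 satisfies -3 <= x < -2
f(-3) = -4

-4


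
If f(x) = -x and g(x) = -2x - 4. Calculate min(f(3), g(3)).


f(3) = -3
g(3) = -10
min = -10

-10


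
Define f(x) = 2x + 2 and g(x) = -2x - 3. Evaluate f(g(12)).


g(12) = -27
f(-27) = -52

-52


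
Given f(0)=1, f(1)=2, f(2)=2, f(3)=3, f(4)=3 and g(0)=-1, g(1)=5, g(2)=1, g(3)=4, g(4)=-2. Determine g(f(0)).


f(0) = 1
g(1) = 5

5


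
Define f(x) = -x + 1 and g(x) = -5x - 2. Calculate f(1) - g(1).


7


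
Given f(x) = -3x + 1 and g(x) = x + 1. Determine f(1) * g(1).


f(1) = -2
g(1) = 2
Product = -4

-4


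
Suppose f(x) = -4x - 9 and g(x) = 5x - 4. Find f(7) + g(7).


f(7) = -37
g(7) = 31
Sum = -6

-6


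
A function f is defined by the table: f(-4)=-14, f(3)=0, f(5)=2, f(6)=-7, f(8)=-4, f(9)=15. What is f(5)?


2


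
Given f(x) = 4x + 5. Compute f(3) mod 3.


f(3) = 17
17 mod 3 = 2

2


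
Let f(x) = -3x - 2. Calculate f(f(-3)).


f(-3) = 7
f(7) = -23

-23


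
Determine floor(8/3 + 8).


10


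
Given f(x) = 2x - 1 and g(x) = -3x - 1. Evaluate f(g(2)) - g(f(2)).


f(g(2)) = -15
g(f(2)) = -10
Difference = -5

-5


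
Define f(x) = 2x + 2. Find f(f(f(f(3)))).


f(3) = 8
f(8) = 18
f(18) = 38
f(38) = 78

78


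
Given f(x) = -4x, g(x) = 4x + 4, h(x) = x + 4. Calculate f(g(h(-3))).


h(-3) = 1
g(1) = 8
f(8) = -32

-32


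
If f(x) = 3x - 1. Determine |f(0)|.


1


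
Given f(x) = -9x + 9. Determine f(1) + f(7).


f(1) = 0
f(7) = -54
Sum = -54

-54


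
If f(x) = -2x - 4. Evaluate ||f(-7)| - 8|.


f(-7) = 10
|10| = 10
|10 - 8| = 2

2


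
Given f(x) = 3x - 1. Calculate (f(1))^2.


f(1) = 2
(2)^2 = 4

4


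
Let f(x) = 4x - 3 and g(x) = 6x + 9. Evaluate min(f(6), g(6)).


f(6) = 21
g(6) = 45
min = 21

21


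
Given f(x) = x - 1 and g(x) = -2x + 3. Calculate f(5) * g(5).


f(5) = 4
g(5) = -7
Product = -28

-28


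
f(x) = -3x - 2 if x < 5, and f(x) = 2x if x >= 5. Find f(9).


9 satisfies x >= 5
f(9) = 18

18


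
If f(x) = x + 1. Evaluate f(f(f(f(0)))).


4


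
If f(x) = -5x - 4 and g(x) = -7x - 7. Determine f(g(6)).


g(6) = -49
f(-49) = 241

241


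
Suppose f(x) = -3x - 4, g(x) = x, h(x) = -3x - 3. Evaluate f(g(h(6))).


h(6) = -21
g(-21) = -21
f(-21) = 59

59


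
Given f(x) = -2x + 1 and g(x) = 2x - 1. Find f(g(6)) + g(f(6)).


f(g(6)) = -21
g(f(6)) = -23
Sum = -44

-44


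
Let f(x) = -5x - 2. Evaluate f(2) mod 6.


f(2) = -12
-12 mod 6 = 0

0


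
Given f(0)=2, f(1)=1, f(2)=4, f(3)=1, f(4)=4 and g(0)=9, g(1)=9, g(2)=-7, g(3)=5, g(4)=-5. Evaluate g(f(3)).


f(3) = 1
g(1) = 9

9


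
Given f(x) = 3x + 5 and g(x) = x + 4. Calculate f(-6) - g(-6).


-11


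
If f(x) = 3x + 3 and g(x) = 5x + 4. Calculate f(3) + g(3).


f(3) = 12
g(3) = 19
Sum = 31

31


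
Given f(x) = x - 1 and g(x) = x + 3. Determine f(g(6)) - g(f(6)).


f(g(6)) = 8
g(f(6)) = 8
Difference = 0

0


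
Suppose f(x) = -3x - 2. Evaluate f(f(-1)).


f(-1) = 1
f(1) = -5

-5


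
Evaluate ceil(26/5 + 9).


26/5 = 5.2
5.2 + 9 = 14.2
ceil(14.2) = 15

15


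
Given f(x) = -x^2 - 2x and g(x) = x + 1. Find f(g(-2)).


1


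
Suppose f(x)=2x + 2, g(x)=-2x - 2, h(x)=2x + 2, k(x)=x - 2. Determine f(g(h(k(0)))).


6


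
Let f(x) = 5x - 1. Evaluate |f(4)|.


f(4) = 19
|19| = 19

19


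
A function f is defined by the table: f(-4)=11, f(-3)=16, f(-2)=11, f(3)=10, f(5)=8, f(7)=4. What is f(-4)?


Reading from the table at x = -4

11


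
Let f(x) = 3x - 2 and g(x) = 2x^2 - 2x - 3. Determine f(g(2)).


1


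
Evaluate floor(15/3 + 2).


7


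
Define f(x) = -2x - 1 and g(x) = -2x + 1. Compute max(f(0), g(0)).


f(0) = -1
g(0) = 1
max = 1

1


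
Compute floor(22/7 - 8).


22/7 = 3.1429
3.1429 - 8 = -4.8571
floor(-4.8571) = -5

-5


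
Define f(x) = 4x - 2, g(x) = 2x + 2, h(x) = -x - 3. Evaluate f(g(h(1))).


h(1) = -4
g(-4) = -6
f(-6) = -26

-26


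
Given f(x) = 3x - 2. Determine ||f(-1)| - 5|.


f(-1) = -5
|-5| = 5
|5 - 5| = 0

0


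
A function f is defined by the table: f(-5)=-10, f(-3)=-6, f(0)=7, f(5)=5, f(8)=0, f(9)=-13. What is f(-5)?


Reading from the table at x = -5

-10


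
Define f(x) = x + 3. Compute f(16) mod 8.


f(16) = 19
19 mod 8 = 3

3


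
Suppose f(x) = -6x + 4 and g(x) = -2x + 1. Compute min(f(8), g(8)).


f(8) = -44
g(8) = -15
min = -44

-44


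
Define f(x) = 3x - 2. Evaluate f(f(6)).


46


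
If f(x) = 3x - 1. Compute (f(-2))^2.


f(-2) = -7
(-7)^2 = 49

49


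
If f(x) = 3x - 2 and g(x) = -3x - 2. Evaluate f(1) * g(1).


-5


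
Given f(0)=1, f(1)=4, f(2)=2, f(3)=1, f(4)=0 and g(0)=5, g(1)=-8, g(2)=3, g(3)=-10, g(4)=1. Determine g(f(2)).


3


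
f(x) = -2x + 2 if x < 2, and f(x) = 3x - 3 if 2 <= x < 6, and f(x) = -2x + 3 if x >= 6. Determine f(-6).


14


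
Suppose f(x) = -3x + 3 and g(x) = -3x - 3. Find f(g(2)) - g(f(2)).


f(g(2)) = 30
g(f(2)) = 6
Difference = 24

24


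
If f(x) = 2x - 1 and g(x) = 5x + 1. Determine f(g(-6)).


g(-6) = -29
f(-29) = -59

-59


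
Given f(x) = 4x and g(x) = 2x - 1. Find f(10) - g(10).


f(10) = 40
g(10) = 19
Difference = 21

21


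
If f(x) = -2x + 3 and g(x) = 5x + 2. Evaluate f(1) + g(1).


f(1) = 1
g(1) = 7
Sum = 8

8


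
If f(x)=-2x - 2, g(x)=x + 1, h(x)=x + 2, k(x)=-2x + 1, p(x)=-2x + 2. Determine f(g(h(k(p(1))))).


p(1) = 0
k(0) = 1
h(1) = 3
g(3) = 4
f(4) = -10

-10


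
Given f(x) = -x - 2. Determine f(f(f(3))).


f(3) = -5
f(-5) = 3
f(3) = -5

-5


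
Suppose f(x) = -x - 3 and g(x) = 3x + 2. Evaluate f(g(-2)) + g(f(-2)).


f(g(-2)) = 1
g(f(-2)) = -1
Sum = 0

0


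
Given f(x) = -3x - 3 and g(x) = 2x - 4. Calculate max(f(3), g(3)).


2


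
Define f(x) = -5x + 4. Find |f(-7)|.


f(-7) = 39
|39| = 39

39


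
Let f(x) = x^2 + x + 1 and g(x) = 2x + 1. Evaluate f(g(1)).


g(1) = 3
f(3) = 1*(3)^2 + 1*(3) + 1 = 13

13


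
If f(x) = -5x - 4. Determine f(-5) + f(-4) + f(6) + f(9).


f(-5) = 21
f(-4) = 16
f(6) = -34
f(9) = -49
Sum = -46

-46


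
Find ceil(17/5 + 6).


17/5 = 3.4
3.4 + 6 = 9.4
ceil(9.4) = 10

10


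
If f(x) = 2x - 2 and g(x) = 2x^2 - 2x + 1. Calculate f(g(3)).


g(3) = 13
f(13) = 24

24


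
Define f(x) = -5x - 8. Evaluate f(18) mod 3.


f(18) = -98
-98 mod 3 = 1

1


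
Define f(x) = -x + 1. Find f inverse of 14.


Solve -x + 1 = 14
x = (14 - 1) / (-1) = -13

-13


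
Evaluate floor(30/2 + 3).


30/2 = 15
15 + 3 = 18
floor(18) = 18

18


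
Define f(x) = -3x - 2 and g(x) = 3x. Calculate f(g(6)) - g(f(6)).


f(g(6)) = -56
g(f(6)) = -60
Difference = 4

4


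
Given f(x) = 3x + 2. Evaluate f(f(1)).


f(1) = 5
f(5) = 17

17


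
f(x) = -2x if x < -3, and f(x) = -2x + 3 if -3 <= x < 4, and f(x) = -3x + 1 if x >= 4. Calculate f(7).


7 satisfies x >= 4
f(7) = -20

-20


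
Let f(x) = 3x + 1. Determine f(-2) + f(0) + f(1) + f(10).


f(-2) = -5
f(0) = 1
f(1) = 4
f(10) = 31
Sum = 31

31


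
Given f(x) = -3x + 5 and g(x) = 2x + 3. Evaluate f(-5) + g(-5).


f(-5) = 20
g(-5) = -7
Sum = 13

13


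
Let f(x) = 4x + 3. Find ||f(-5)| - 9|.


f(-5) = -17
|-17| = 17
|17 - 9| = 8

8


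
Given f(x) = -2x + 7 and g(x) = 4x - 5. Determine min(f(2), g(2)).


f(2) = 3
g(2) = 3
min = 3

3


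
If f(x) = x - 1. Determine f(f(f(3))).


f(3) = 2
f(2) = 1
f(1) = 0

0


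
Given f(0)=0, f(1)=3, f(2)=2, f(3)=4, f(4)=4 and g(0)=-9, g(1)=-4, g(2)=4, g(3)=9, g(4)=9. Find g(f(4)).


f(4) = 4
g(4) = 9

9


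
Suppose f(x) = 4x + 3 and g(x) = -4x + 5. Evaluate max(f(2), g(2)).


f(2) = 11
g(2) = -3
max = 11

11


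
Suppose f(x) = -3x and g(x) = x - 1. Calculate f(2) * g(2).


f(2) = -6
g(2) = 1
Product = -6

-6


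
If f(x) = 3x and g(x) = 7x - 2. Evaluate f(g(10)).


204


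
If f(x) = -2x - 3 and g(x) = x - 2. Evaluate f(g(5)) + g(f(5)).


f(g(5)) = -9
g(f(5)) = -15
Sum = -24

-24


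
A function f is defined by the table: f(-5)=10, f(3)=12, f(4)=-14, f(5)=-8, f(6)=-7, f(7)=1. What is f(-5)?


Reading from the table at x = -5

10


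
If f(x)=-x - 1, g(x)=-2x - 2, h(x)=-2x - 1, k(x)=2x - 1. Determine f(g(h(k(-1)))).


k(-1) = -3
h(-3) = 5
g(5) = -12
f(-12) = 11

11


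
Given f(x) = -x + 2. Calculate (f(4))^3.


-8


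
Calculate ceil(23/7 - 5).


23/7 = 3.2857
3.2857 - 5 = -1.7143
ceil(-1.7143) = -1

-1


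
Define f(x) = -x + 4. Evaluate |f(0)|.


f(0) = 4
|4| = 4

4


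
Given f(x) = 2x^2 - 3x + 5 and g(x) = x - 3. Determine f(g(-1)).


g(-1) = -4
f(-4) = 2*(-4)^2 - 3*(-4) + 5 = 49

49


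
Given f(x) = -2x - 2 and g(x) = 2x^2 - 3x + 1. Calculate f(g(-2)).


-32


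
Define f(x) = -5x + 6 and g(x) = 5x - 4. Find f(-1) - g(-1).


f(-1) = 11
g(-1) = -9
Difference = 20

20


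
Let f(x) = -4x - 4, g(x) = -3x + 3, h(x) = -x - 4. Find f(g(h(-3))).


h(-3) = -1
g(-1) = 6
f(6) = -28

-28


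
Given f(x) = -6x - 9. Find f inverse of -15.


Solve -6x - 9 = -15
x = (-15 + 9) / (-6) = 1

1


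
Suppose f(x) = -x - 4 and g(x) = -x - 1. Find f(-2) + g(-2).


f(-2) = -2
g(-2) = 1
Sum = -1

-1


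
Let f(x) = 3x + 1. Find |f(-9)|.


f(-9) = -26
|-26| = 26

26


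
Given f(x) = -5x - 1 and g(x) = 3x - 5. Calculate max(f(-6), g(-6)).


f(-6) = 29
g(-6) = -23
max = 29

29


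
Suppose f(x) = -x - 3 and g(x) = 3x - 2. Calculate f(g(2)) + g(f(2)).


f(g(2)) = -7
g(f(2)) = -17
Sum = -24

-24


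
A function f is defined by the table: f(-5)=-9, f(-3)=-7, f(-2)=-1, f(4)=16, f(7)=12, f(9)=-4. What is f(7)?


Reading from the table at x = 7

12


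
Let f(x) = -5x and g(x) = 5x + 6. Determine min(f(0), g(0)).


f(0) = 0
g(0) = 6
min = 0

0


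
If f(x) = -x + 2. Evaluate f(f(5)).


f(5) = -3
f(-3) = 5

5


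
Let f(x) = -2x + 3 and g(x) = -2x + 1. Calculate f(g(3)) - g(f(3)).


f(g(3)) = 13
g(f(3)) = 7
Difference = 6

6


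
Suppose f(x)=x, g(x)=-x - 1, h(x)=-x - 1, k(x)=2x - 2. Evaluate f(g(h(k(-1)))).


k(-1) = -4
h(-4) = 3
g(3) = -4
f(-4) = -4

-4


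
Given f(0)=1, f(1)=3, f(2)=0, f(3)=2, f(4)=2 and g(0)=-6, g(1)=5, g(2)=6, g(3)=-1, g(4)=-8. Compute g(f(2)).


f(2) = 0
g(0) = -6

-6


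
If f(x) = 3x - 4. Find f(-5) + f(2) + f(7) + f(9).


f(-5) = -19
f(2) = 2
f(7) = 17
f(9) = 23
Sum = 23

23


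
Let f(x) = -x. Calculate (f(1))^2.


f(1) = -1
(-1)^2 = 1

1


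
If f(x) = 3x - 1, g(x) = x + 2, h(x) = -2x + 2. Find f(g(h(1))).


5


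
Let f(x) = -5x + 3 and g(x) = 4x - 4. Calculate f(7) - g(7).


f(7) = -32
g(7) = 24
Difference = -56

-56


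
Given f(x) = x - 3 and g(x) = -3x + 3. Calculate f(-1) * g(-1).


f(-1) = -4
g(-1) = 6
Product = -24

-24


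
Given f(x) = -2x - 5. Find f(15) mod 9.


f(15) = -35
-35 mod 9 = 1

1


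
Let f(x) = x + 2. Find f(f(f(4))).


10


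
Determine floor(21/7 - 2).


1


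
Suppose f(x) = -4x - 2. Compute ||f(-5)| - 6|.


f(-5) = 18
|18| = 18
|18 - 6| = 12

12


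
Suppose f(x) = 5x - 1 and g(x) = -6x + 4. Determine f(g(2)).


g(2) = -8
f(-8) = -41

-41


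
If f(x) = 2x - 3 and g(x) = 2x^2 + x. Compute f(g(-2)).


g(-2) = 6
f(6) = 9

9


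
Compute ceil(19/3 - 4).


3


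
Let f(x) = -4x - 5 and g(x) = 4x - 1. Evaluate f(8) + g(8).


-6


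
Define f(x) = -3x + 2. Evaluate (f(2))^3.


f(2) = -4
(-4)^3 = -64

-64


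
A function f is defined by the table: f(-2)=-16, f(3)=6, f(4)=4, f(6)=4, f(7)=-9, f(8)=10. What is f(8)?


Reading from the table at x = 8

10


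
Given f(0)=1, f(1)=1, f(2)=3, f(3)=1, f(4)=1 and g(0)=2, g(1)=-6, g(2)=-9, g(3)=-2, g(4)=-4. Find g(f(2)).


f(2) = 3
g(3) = -2

-2


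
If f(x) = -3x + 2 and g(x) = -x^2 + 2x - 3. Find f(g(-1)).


g(-1) = -6
f(-6) = 20

20


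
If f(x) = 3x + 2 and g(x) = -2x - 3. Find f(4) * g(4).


f(4) = 14
g(4) = -11
Product = -154

-154


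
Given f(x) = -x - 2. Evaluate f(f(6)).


f(6) = -8
f(-8) = 6

6


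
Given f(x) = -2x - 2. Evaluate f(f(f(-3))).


f(-3) = 4
f(4) = -10
f(-10) = 18

18


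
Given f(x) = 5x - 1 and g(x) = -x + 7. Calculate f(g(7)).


g(7) = 0
f(0) = -1

-1


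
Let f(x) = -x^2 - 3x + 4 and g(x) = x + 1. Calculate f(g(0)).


g(0) = 1
f(1) = (-1)*(1)^2 - 3*(1) + 4 = 0

0


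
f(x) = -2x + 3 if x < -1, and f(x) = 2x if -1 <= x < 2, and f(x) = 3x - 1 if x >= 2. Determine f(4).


11


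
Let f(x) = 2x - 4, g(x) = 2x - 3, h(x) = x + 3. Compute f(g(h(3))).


14


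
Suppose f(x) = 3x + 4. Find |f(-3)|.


f(-3) = -5
|-5| = 5

5


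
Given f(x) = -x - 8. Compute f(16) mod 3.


f(16) = -24
-24 mod 3 = 0

0


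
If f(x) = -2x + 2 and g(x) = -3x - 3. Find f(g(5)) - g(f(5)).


f(g(5)) = 38
g(f(5)) = 21
Difference = 17

17


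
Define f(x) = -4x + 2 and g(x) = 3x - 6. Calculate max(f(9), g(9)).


f(9) = -34
g(9) = 21
max = 21

21


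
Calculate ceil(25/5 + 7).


25/5 = 5
5 + 7 = 12
ceil(12) = 12

12


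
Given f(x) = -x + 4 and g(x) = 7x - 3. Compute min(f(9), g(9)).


f(9) = -5
g(9) = 60
min = -5

-5


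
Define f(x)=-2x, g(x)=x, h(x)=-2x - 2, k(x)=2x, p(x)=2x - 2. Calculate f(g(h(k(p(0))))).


p(0) = -2
k(-2) = -4
h(-4) = 6
g(6) = 6
f(6) = -12

-12


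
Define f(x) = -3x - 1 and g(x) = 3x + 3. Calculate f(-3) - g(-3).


f(-3) = 8
g(-3) = -6
Difference = 14

14
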